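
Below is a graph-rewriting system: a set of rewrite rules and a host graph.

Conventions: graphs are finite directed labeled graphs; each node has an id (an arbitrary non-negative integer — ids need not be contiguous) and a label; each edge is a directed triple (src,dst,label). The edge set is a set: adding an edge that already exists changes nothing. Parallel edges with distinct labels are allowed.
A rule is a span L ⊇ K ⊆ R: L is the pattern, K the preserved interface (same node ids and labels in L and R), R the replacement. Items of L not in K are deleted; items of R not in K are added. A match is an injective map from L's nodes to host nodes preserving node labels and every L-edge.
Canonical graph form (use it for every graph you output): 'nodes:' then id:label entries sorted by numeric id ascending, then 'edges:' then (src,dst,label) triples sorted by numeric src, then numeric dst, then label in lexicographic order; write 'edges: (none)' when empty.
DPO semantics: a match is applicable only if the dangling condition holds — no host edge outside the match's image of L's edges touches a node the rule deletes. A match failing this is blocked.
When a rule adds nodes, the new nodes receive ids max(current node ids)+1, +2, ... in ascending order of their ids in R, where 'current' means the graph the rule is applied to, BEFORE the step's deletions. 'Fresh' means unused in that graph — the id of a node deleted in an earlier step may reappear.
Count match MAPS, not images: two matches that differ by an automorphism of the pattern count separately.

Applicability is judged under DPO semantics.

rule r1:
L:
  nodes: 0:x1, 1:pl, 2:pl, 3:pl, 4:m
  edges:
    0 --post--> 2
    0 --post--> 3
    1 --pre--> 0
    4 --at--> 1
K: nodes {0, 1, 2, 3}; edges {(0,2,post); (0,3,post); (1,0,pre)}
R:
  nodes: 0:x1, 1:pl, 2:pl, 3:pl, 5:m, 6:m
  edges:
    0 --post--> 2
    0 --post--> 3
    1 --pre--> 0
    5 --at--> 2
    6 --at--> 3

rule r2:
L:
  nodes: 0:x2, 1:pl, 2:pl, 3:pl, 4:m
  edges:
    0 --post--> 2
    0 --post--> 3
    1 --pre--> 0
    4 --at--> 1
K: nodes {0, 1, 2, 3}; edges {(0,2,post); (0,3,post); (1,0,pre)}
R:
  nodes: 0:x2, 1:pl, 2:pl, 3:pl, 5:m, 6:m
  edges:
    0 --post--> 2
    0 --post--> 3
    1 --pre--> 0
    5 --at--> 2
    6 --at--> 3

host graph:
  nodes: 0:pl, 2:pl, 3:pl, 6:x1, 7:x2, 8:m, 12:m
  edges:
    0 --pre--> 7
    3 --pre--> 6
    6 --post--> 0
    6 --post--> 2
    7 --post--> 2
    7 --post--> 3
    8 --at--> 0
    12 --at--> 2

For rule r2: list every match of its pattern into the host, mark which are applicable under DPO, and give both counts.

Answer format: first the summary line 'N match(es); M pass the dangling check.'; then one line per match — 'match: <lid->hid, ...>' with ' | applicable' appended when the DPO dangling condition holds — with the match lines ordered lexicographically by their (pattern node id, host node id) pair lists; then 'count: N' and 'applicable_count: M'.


2 match(es); 2 pass the dangling check.
match: 0->7, 1->0, 2->2, 3->3, 4->8 | applicable
match: 0->7, 1->0, 2->3, 3->2, 4->8 | applicable
count: 2
applicable_count: 2


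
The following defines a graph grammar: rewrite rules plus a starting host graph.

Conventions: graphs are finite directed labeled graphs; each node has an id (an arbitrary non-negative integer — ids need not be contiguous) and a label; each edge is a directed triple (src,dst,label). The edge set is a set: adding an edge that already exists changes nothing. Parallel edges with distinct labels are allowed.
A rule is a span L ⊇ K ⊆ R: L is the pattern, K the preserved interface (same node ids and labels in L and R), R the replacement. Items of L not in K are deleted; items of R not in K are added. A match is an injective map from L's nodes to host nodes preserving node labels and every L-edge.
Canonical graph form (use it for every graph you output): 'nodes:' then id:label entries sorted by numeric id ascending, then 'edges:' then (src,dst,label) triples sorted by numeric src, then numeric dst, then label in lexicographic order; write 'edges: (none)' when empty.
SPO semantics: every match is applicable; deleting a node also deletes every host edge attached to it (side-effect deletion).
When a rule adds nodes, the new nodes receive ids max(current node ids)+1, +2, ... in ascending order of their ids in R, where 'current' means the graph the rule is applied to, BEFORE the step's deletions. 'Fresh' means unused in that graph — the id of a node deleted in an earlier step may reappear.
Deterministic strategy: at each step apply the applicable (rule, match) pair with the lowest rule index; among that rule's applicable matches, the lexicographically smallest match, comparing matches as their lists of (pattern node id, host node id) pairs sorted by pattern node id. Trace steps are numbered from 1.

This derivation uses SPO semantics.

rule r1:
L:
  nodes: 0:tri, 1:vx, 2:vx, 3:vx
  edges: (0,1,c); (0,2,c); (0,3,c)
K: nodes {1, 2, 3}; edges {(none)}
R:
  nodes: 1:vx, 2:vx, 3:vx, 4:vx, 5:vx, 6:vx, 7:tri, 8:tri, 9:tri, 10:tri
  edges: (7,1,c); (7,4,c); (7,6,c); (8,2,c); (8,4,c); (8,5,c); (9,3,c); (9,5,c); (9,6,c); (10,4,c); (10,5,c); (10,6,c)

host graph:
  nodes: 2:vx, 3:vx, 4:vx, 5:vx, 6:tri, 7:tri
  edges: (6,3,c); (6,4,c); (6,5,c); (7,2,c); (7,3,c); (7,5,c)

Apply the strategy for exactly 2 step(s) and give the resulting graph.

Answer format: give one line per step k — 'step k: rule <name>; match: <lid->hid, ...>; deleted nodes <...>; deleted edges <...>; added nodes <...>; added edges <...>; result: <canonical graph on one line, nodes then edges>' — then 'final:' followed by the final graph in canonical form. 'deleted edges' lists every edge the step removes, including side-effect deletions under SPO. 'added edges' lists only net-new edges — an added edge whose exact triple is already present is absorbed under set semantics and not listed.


step 1: rule r1; match: 0->6, 1->3, 2->4, 3->5; deleted nodes 6; deleted edges (6,3,c); (6,4,c); (6,5,c); added nodes 8, 9, 10, 11, 12, 13, 14; added edges (11,3,c); (11,8,c); (11,10,c); (12,4,c); (12,8,c); (12,9,c); (13,5,c); (13,9,c); (13,10,c); (14,8,c); (14,9,c); (14,10,c); result: nodes: 2:vx, 3:vx, 4:vx, 5:vx, 7:tri, 8:vx, 9:vx, 10:vx, 11:tri, 12:tri, 13:tri, 14:tri edges: (7,2,c); (7,3,c); (7,5,c); (11,3,c); (11,8,c); (11,10,c); (12,4,c); (12,8,c); (12,9,c); (13,5,c); (13,9,c); (13,10,c); (14,8,c); (14,9,c); (14,10,c)
step 2: rule r1; match: 0->7, 1->2, 2->3, 3->5; deleted nodes 7; deleted edges (7,2,c); (7,3,c); (7,5,c); added nodes 15, 16, 17, 18, 19, 20, 21; added edges (18,2,c); (18,15,c); (18,17,c); (19,3,c); (19,15,c); (19,16,c); (20,5,c); (20,16,c); (20,17,c); (21,15,c); (21,16,c); (21,17,c); result: nodes: 2:vx, 3:vx, 4:vx, 5:vx, 8:vx, 9:vx, 10:vx, 11:tri, 12:tri, 13:tri, 14:tri, 15:vx, 16:vx, 17:vx, 18:tri, 19:tri, 20:tri, 21:tri edges: (11,3,c); (11,8,c); (11,10,c); (12,4,c); (12,8,c); (12,9,c); (13,5,c); (13,9,c); (13,10,c); (14,8,c); (14,9,c); (14,10,c); (18,2,c); (18,15,c); (18,17,c); (19,3,c); (19,15,c); (19,16,c); (20,5,c); (20,16,c); (20,17,c); (21,15,c); (21,16,c); (21,17,c)
final:
nodes: 2:vx, 3:vx, 4:vx, 5:vx, 8:vx, 9:vx, 10:vx, 11:tri, 12:tri, 13:tri, 14:tri, 15:vx, 16:vx, 17:vx, 18:tri, 19:tri, 20:tri, 21:tri
edges: (11,3,c); (11,8,c); (11,10,c); (12,4,c); (12,8,c); (12,9,c); (13,5,c); (13,9,c); (13,10,c); (14,8,c); (14,9,c); (14,10,c); (18,2,c); (18,15,c); (18,17,c); (19,3,c); (19,15,c); (19,16,c); (20,5,c); (20,16,c); (20,17,c); (21,15,c); (21,16,c); (21,17,c)


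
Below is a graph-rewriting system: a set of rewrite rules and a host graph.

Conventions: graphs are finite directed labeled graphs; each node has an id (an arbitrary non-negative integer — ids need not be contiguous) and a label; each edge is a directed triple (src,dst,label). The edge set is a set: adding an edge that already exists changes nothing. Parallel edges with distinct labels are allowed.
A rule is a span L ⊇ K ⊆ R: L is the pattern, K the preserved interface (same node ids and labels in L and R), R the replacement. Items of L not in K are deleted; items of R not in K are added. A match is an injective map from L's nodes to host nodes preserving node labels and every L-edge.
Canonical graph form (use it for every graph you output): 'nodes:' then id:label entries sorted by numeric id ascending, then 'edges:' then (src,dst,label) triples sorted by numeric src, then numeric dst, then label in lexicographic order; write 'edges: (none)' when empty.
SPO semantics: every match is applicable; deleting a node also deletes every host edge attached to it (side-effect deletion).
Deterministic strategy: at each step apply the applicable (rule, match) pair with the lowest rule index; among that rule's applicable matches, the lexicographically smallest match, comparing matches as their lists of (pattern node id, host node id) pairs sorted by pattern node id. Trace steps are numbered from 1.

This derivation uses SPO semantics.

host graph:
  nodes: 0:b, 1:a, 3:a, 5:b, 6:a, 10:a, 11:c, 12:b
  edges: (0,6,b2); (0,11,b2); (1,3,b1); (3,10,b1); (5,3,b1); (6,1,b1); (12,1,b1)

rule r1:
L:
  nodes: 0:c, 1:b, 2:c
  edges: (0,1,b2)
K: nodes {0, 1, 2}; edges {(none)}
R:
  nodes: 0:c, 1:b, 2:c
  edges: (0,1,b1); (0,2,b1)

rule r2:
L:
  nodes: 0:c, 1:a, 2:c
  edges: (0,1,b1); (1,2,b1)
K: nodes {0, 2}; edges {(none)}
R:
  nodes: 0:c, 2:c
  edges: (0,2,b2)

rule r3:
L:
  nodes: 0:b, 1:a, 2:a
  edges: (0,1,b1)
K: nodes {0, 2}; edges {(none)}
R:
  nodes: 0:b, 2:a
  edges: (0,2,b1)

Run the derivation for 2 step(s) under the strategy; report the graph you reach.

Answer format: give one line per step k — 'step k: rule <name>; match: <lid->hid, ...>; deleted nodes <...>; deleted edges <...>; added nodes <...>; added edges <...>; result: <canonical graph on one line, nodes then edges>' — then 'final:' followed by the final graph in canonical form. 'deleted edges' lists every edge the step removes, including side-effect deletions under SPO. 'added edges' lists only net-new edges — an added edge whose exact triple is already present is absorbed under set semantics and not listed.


step 1: rule r3; match: 0->5, 1->3, 2->1; deleted nodes 3; deleted edges (1,3,b1); (3,10,b1); (5,3,b1); added nodes (none); added edges (5,1,b1); result: nodes: 0:b, 1:a, 5:b, 6:a, 10:a, 11:c, 12:b edges: (0,6,b2); (0,11,b2); (5,1,b1); (6,1,b1); (12,1,b1)
step 2: rule r3; match: 0->5, 1->1, 2->6; deleted nodes 1; deleted edges (5,1,b1); (6,1,b1); (12,1,b1); added nodes (none); added edges (5,6,b1); result: nodes: 0:b, 5:b, 6:a, 10:a, 11:c, 12:b edges: (0,6,b2); (0,11,b2); (5,6,b1)
final:
nodes: 0:b, 5:b, 6:a, 10:a, 11:c, 12:b
edges: (0,6,b2); (0,11,b2); (5,6,b1)


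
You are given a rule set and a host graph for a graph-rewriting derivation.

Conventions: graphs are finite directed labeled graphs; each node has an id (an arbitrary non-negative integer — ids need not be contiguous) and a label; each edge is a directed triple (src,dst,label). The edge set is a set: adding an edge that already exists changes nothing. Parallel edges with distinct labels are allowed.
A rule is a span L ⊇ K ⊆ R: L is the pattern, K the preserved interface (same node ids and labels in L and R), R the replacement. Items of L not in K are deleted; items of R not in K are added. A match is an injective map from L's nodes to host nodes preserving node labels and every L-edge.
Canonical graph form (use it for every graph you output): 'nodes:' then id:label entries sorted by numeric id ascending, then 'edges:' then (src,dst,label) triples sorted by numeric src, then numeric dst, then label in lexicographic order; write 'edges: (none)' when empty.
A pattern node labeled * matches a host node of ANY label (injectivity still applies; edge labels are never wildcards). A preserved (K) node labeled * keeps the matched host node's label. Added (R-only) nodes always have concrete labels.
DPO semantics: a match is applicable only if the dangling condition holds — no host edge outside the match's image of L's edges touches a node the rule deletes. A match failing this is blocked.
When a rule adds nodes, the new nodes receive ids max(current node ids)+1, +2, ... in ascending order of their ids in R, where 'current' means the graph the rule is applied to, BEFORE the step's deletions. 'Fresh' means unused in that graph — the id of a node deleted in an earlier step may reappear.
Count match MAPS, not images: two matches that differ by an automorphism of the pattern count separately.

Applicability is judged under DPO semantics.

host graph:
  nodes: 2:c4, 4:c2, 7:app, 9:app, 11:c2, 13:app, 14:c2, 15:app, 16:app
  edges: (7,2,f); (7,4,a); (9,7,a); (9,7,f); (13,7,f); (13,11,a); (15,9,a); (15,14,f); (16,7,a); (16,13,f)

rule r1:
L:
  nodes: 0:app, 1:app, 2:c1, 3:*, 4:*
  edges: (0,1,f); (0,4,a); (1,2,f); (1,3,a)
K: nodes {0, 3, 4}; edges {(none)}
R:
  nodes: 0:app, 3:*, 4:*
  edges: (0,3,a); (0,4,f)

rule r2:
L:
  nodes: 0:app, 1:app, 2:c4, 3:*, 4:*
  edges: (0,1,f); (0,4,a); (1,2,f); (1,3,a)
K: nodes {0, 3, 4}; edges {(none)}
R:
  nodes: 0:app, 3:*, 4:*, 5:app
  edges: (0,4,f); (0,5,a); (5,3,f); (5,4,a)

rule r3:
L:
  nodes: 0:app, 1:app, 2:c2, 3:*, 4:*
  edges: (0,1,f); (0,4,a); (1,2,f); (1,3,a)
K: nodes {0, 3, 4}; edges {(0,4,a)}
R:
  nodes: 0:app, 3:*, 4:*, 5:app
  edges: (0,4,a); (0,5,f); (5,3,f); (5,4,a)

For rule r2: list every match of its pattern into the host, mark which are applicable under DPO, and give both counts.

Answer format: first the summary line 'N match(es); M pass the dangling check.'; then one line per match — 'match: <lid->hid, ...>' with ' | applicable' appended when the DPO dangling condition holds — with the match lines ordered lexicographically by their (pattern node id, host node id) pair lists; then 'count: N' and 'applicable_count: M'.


1 match(es); 0 pass the dangling check.
match: 0->13, 1->7, 2->2, 3->4, 4->11
count: 1
applicable_count: 0


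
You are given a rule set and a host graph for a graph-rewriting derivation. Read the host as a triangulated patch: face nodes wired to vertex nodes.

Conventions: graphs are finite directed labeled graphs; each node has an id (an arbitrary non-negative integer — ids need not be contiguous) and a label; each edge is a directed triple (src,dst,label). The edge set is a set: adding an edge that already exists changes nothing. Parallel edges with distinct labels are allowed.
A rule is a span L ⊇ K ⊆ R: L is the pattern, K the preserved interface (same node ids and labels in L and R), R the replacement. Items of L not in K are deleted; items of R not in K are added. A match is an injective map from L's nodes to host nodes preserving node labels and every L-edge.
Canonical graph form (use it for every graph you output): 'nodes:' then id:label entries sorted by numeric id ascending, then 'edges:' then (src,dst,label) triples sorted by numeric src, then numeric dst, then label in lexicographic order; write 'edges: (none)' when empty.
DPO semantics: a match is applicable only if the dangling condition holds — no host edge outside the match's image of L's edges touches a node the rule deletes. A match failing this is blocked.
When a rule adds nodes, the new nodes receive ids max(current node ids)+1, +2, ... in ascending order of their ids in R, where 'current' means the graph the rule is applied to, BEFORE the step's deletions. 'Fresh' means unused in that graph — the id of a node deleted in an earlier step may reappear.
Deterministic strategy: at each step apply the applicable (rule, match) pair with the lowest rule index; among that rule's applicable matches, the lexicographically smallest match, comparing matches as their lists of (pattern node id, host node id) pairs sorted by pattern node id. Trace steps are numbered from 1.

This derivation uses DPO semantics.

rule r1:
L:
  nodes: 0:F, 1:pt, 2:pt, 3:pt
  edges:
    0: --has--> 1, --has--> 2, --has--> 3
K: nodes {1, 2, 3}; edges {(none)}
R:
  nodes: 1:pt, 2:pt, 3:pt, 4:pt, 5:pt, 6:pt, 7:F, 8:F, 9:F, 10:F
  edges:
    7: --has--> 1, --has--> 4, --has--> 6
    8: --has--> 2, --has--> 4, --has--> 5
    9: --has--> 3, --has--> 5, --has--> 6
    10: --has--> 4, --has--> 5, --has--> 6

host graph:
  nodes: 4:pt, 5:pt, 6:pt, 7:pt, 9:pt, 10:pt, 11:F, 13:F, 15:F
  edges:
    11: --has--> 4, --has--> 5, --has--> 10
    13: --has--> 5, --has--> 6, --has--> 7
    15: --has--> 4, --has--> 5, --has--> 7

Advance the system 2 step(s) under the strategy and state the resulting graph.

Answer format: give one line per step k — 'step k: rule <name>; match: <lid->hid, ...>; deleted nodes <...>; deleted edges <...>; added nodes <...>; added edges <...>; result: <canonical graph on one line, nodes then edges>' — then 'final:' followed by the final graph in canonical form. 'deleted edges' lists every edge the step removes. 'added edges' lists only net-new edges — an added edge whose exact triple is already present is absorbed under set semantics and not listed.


step 1: rule r1; match: 0->11, 1->4, 2->5, 3->10; deleted nodes 11; deleted edges (11,4,has); (11,5,has); (11,10,has); added nodes 16, 17, 18, 19, 20, 21, 22; added edges (19,4,has); (19,16,has); (19,18,has); (20,5,has); (20,16,has); (20,17,has); (21,10,has); (21,17,has); (21,18,has); (22,16,has); (22,17,has); (22,18,has); result: nodes: 4:pt, 5:pt, 6:pt, 7:pt, 9:pt, 10:pt, 13:F, 15:F, 16:pt, 17:pt, 18:pt, 19:F, 20:F, 21:F, 22:F edges: (13,5,has); (13,6,has); (13,7,has); (15,4,has); (15,5,has); (15,7,has); (19,4,has); (19,16,has); (19,18,has); (20,5,has); (20,16,has); (20,17,has); (21,10,has); (21,17,has); (21,18,has); (22,16,has); (22,17,has); (22,18,has)
step 2: rule r1; match: 0->13, 1->5, 2->6, 3->7; deleted nodes 13; deleted edges (13,5,has); (13,6,has); (13,7,has); added nodes 23, 24, 25, 26, 27, 28, 29; added edges (26,5,has); (26,23,has); (26,25,has); (27,6,has); (27,23,has); (27,24,has); (28,7,has); (28,24,has); (28,25,has); (29,23,has); (29,24,has); (29,25,has); result: nodes: 4:pt, 5:pt, 6:pt, 7:pt, 9:pt, 10:pt, 15:F, 16:pt, 17:pt, 18:pt, 19:F, 20:F, 21:F, 22:F, 23:pt, 24:pt, 25:pt, 26:F, 27:F, 28:F, 29:F edges: (15,4,has); (15,5,has); (15,7,has); (19,4,has); (19,16,has); (19,18,has); (20,5,has); (20,16,has); (20,17,has); (21,10,has); (21,17,has); (21,18,has); (22,16,has); (22,17,has); (22,18,has); (26,5,has); (26,23,has); (26,25,has); (27,6,has); (27,23,has); (27,24,has); (28,7,has); (28,24,has); (28,25,has); (29,23,has); (29,24,has); (29,25,has)
final:
nodes: 4:pt, 5:pt, 6:pt, 7:pt, 9:pt, 10:pt, 15:F, 16:pt, 17:pt, 18:pt, 19:F, 20:F, 21:F, 22:F, 23:pt, 24:pt, 25:pt, 26:F, 27:F, 28:F, 29:F
edges: (15,4,has); (15,5,has); (15,7,has); (19,4,has); (19,16,has); (19,18,has); (20,5,has); (20,16,has); (20,17,has); (21,10,has); (21,17,has); (21,18,has); (22,16,has); (22,17,has); (22,18,has); (26,5,has); (26,23,has); (26,25,has); (27,6,has); (27,23,has); (27,24,has); (28,7,has); (28,24,has); (28,25,has); (29,23,has); (29,24,has); (29,25,has)


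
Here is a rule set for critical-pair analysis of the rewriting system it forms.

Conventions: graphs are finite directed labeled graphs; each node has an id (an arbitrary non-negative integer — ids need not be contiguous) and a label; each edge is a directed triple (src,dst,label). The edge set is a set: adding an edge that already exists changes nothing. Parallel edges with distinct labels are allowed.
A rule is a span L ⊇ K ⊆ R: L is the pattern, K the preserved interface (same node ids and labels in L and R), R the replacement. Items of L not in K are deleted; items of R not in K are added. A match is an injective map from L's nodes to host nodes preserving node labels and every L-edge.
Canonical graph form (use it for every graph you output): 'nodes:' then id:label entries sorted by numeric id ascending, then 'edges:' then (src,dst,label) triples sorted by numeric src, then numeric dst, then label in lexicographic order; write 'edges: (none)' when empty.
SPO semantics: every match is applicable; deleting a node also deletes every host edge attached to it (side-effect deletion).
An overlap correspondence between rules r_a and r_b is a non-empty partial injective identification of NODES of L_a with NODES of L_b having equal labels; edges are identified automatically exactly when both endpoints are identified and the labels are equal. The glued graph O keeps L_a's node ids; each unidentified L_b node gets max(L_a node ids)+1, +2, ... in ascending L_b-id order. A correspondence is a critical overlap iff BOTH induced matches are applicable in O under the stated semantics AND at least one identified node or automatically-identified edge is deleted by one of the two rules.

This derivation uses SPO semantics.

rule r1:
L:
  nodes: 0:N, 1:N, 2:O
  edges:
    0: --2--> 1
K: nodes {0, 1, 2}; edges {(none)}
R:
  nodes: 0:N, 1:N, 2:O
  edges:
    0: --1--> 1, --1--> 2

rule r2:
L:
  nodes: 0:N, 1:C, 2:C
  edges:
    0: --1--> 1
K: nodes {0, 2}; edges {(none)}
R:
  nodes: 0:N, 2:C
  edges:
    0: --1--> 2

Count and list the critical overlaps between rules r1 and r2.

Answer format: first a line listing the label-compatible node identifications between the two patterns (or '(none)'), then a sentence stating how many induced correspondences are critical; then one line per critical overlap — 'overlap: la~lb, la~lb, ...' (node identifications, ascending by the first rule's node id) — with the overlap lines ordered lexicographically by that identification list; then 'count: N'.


label-compatible node identifications between L(r1) and L(r2): 0~0, 1~0
0 of the induced correspondences are critical overlaps of r1 and r2.
count: 0


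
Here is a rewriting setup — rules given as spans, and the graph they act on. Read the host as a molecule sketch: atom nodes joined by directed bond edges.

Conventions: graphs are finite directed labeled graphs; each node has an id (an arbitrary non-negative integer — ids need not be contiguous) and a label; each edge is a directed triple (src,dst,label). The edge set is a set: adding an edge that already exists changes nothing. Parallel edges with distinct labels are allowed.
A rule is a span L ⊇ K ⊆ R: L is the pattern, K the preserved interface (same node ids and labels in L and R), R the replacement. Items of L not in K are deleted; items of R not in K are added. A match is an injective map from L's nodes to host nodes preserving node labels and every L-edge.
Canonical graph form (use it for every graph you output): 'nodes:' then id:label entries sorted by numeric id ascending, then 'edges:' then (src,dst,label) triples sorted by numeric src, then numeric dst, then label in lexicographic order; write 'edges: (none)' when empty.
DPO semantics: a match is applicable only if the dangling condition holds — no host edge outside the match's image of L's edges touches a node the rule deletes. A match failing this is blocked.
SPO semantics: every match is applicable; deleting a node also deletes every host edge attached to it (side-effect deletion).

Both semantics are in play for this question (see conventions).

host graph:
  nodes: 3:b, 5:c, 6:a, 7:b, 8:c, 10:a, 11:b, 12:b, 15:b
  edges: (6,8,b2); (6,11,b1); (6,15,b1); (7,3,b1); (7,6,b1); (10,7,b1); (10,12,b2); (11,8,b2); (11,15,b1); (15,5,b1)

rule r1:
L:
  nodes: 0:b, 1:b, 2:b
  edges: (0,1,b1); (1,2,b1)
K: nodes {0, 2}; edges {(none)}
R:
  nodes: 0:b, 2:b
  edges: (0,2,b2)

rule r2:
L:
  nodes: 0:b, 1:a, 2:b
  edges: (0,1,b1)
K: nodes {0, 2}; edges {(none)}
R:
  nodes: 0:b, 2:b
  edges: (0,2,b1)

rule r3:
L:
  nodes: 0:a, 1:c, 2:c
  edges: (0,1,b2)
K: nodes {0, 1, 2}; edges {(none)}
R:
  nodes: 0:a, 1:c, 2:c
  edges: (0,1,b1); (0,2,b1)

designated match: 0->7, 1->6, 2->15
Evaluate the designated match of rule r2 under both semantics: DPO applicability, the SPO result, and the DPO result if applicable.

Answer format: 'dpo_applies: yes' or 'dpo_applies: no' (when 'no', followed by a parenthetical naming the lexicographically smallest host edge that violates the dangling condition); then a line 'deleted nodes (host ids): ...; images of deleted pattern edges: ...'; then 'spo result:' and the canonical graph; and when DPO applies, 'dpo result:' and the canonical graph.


dpo_applies: no
(the rule deletes node 6, which keeps host edge (6,8,b2) outside the match image — the dangling condition fails, DPO blocks; SPO proceeds and side-deletes such edges)
deleted nodes (host ids): 6; images of deleted pattern edges: (7,6,b1)
spo result:
nodes: 3:b, 5:c, 7:b, 8:c, 10:a, 11:b, 12:b, 15:b
edges: (7,3,b1); (7,15,b1); (10,7,b1); (10,12,b2); (11,8,b2); (11,15,b1); (15,5,b1)


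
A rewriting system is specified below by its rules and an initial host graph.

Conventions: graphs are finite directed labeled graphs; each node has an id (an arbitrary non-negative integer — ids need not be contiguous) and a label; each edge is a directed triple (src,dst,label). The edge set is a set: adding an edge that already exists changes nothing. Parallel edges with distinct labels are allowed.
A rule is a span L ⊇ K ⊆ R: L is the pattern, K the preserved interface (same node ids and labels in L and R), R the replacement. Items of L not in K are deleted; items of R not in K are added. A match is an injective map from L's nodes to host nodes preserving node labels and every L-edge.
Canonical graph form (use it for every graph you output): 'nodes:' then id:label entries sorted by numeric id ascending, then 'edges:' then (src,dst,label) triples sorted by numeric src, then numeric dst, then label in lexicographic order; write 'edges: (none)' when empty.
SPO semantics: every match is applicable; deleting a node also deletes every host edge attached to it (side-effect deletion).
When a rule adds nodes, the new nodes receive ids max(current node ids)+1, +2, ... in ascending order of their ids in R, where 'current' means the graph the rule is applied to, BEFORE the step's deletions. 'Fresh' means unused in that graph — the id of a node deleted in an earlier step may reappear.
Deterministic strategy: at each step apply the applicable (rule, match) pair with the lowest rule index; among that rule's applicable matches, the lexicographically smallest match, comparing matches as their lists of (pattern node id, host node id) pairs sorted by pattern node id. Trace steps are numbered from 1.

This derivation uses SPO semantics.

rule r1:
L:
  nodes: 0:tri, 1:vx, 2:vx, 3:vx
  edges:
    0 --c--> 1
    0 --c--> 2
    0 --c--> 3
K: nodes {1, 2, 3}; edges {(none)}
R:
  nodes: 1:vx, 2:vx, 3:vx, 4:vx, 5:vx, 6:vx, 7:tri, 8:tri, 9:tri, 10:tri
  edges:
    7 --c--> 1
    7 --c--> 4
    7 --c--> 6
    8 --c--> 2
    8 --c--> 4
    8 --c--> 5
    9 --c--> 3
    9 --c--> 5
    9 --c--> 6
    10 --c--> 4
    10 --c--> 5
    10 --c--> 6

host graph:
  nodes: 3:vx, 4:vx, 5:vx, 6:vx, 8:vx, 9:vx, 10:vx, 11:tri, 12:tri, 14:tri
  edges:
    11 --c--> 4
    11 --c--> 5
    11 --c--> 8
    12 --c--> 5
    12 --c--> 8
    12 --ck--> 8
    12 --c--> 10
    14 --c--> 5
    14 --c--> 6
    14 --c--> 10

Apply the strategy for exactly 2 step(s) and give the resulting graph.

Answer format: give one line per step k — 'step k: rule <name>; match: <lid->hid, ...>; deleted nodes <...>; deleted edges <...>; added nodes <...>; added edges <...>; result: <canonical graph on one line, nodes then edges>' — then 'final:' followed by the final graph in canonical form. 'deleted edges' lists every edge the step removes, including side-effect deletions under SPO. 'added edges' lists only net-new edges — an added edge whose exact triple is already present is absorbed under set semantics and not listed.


step 1: rule r1; match: 0->11, 1->4, 2->5, 3->8; deleted nodes 11; deleted edges (11,4,c); (11,5,c); (11,8,c); added nodes 15, 16, 17, 18, 19, 20, 21; added edges (18,4,c); (18,15,c); (18,17,c); (19,5,c); (19,15,c); (19,16,c); (20,8,c); (20,16,c); (20,17,c); (21,15,c); (21,16,c); (21,17,c); result: nodes: 3:vx, 4:vx, 5:vx, 6:vx, 8:vx, 9:vx, 10:vx, 12:tri, 14:tri, 15:vx, 16:vx, 17:vx, 18:tri, 19:tri, 20:tri, 21:tri edges: (12,5,c); (12,8,c); (12,8,ck); (12,10,c); (14,5,c); (14,6,c); (14,10,c); (18,4,c); (18,15,c); (18,17,c); (19,5,c); (19,15,c); (19,16,c); (20,8,c); (20,16,c); (20,17,c); (21,15,c); (21,16,c); (21,17,c)
step 2: rule r1; match: 0->12, 1->5, 2->8, 3->10; deleted nodes 12; deleted edges (12,5,c); (12,8,c); (12,8,ck); (12,10,c); added nodes 22, 23, 24, 25, 26, 27, 28; added edges (25,5,c); (25,22,c); (25,24,c); (26,8,c); (26,22,c); (26,23,c); (27,10,c); (27,23,c); (27,24,c); (28,22,c); (28,23,c); (28,24,c); result: nodes: 3:vx, 4:vx, 5:vx, 6:vx, 8:vx, 9:vx, 10:vx, 14:tri, 15:vx, 16:vx, 17:vx, 18:tri, 19:tri, 20:tri, 21:tri, 22:vx, 23:vx, 24:vx, 25:tri, 26:tri, 27:tri, 28:tri edges: (14,5,c); (14,6,c); (14,10,c); (18,4,c); (18,15,c); (18,17,c); (19,5,c); (19,15,c); (19,16,c); (20,8,c); (20,16,c); (20,17,c); (21,15,c); (21,16,c); (21,17,c); (25,5,c); (25,22,c); (25,24,c); (26,8,c); (26,22,c); (26,23,c); (27,10,c); (27,23,c); (27,24,c); (28,22,c); (28,23,c); (28,24,c)
final:
nodes: 3:vx, 4:vx, 5:vx, 6:vx, 8:vx, 9:vx, 10:vx, 14:tri, 15:vx, 16:vx, 17:vx, 18:tri, 19:tri, 20:tri, 21:tri, 22:vx, 23:vx, 24:vx, 25:tri, 26:tri, 27:tri, 28:tri
edges: (14,5,c); (14,6,c); (14,10,c); (18,4,c); (18,15,c); (18,17,c); (19,5,c); (19,15,c); (19,16,c); (20,8,c); (20,16,c); (20,17,c); (21,15,c); (21,16,c); (21,17,c); (25,5,c); (25,22,c); (25,24,c); (26,8,c); (26,22,c); (26,23,c); (27,10,c); (27,23,c); (27,24,c); (28,22,c); (28,23,c); (28,24,c)


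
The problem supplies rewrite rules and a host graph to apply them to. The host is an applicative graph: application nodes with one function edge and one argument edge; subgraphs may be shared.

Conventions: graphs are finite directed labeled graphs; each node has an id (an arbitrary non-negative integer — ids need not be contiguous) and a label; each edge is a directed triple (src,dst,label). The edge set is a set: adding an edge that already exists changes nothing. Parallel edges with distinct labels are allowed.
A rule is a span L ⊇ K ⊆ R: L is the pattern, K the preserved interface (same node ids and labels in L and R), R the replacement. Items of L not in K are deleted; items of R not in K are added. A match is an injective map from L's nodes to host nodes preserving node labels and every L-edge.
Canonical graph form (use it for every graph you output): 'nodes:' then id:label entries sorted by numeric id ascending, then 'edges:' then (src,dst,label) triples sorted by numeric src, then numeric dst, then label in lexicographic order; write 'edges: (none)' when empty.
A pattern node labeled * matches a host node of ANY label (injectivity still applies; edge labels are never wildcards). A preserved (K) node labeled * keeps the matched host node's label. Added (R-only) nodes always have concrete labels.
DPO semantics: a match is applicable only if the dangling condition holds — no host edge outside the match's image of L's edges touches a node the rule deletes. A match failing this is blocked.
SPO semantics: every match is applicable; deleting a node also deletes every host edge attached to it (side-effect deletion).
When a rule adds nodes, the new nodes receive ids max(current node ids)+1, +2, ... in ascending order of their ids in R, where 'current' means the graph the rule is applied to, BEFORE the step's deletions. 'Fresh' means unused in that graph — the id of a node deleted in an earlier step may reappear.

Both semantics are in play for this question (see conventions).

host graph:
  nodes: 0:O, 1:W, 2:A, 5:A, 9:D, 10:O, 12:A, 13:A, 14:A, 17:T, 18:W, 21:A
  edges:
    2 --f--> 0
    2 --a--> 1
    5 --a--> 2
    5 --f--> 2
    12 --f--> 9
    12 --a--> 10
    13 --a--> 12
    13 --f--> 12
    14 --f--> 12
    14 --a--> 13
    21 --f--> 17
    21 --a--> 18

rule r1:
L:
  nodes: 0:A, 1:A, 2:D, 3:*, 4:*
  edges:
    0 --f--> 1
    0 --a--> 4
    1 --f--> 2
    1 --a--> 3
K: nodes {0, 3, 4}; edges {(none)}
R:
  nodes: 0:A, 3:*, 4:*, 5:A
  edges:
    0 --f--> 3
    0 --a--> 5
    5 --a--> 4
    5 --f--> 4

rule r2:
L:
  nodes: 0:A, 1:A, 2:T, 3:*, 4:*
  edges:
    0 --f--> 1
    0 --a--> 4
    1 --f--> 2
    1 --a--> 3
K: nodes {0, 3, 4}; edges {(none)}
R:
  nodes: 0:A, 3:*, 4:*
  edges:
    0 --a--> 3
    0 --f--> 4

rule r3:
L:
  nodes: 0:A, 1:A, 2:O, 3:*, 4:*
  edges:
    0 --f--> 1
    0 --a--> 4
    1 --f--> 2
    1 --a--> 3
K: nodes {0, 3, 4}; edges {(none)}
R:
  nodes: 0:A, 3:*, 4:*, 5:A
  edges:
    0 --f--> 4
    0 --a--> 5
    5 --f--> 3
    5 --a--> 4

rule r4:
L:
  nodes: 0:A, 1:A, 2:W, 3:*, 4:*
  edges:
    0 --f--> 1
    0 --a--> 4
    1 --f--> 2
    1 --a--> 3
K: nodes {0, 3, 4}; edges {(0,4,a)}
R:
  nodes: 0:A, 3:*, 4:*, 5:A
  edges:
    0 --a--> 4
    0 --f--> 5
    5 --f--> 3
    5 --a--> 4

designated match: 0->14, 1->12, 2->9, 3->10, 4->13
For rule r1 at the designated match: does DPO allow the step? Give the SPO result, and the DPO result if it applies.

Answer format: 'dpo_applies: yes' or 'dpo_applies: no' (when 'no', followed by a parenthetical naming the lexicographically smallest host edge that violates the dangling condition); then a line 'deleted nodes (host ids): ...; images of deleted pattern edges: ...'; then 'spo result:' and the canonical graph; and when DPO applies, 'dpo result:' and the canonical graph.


dpo_applies: no
(the rule deletes node 12, which keeps host edge (13,12,a) outside the match image — the dangling condition fails, DPO blocks; SPO proceeds and side-deletes such edges)
deleted nodes (host ids): 9, 12; images of deleted pattern edges: (12,9,f); (12,10,a); (14,12,f); (14,13,a)
spo result:
nodes: 0:O, 1:W, 2:A, 5:A, 10:O, 13:A, 14:A, 17:T, 18:W, 21:A, 22:A
edges: (2,0,f); (2,1,a); (5,2,a); (5,2,f); (14,10,f); (14,22,a); (21,17,f); (21,18,a); (22,13,a); (22,13,f)


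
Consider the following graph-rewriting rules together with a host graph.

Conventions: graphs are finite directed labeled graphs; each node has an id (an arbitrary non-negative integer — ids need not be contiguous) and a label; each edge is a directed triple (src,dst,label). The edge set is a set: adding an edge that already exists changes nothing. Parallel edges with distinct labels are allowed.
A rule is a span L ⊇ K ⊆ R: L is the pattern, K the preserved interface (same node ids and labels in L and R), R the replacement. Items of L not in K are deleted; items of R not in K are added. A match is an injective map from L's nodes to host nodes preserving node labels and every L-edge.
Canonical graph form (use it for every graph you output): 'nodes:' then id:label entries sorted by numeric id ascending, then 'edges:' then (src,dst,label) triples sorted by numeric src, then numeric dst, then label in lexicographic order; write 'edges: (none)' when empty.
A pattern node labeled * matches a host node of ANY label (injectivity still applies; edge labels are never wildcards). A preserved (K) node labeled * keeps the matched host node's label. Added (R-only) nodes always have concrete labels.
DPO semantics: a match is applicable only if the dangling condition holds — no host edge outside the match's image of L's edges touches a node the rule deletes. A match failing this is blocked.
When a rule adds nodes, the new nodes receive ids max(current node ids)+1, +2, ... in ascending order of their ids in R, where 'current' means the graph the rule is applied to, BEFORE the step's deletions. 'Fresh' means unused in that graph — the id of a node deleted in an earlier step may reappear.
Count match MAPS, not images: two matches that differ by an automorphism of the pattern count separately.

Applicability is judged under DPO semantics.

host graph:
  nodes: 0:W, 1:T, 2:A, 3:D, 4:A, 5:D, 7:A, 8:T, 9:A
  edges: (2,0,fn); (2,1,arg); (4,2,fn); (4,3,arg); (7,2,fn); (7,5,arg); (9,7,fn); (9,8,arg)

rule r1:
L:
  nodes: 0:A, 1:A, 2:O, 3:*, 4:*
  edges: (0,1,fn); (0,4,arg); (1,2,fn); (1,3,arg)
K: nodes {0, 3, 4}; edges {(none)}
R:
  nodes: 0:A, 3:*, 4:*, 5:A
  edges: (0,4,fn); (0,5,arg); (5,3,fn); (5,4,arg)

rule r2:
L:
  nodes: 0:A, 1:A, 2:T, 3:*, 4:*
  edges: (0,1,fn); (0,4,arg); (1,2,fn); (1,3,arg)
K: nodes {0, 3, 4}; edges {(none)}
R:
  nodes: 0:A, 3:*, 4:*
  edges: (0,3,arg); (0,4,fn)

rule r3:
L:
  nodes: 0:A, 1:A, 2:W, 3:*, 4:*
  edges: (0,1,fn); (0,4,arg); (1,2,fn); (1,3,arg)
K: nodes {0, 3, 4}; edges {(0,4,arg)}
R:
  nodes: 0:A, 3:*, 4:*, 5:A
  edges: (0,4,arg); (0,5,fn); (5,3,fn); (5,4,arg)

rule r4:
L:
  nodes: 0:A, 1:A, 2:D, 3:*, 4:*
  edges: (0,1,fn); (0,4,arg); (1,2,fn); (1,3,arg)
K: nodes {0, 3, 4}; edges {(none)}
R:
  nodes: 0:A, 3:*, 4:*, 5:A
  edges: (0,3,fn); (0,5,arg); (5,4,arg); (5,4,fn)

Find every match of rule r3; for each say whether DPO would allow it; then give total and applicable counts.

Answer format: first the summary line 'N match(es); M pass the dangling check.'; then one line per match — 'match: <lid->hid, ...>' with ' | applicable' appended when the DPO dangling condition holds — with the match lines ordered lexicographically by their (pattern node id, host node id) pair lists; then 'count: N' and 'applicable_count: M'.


2 match(es); 0 pass the dangling check.
match: 0->4, 1->2, 2->0, 3->1, 4->3
match: 0->7, 1->2, 2->0, 3->1, 4->5
count: 2
applicable_count: 0


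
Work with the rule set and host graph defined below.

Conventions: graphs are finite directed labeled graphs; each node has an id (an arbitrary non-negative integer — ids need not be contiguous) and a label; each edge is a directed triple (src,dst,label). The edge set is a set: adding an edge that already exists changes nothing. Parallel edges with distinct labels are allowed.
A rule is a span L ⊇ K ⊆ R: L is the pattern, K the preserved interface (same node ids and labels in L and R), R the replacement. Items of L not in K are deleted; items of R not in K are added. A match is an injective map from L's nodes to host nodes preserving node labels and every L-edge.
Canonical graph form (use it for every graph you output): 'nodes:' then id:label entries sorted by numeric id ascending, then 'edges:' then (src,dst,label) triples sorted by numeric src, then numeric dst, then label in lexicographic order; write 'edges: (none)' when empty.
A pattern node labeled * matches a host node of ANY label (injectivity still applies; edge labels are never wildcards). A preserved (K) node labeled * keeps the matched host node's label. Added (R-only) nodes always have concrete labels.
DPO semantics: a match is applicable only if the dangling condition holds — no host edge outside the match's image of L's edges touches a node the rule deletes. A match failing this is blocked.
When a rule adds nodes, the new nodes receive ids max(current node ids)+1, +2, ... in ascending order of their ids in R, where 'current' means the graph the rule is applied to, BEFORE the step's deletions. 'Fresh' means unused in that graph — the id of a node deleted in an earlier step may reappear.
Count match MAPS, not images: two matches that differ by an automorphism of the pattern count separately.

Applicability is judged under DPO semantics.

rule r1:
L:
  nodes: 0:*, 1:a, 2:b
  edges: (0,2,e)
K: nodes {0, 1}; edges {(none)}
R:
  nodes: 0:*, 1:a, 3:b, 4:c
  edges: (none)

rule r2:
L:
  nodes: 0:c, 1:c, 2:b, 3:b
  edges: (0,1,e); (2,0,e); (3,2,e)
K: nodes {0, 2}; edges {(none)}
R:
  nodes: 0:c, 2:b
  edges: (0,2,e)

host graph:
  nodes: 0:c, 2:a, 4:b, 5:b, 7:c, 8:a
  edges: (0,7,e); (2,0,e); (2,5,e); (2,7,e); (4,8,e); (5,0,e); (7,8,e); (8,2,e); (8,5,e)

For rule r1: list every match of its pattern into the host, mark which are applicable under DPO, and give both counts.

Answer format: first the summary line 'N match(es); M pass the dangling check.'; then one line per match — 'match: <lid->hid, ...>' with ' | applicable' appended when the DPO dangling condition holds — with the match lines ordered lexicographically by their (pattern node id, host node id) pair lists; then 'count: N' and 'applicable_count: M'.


2 match(es); 0 pass the dangling check.
match: 0->2, 1->8, 2->5
match: 0->8, 1->2, 2->5
count: 2
applicable_count: 0


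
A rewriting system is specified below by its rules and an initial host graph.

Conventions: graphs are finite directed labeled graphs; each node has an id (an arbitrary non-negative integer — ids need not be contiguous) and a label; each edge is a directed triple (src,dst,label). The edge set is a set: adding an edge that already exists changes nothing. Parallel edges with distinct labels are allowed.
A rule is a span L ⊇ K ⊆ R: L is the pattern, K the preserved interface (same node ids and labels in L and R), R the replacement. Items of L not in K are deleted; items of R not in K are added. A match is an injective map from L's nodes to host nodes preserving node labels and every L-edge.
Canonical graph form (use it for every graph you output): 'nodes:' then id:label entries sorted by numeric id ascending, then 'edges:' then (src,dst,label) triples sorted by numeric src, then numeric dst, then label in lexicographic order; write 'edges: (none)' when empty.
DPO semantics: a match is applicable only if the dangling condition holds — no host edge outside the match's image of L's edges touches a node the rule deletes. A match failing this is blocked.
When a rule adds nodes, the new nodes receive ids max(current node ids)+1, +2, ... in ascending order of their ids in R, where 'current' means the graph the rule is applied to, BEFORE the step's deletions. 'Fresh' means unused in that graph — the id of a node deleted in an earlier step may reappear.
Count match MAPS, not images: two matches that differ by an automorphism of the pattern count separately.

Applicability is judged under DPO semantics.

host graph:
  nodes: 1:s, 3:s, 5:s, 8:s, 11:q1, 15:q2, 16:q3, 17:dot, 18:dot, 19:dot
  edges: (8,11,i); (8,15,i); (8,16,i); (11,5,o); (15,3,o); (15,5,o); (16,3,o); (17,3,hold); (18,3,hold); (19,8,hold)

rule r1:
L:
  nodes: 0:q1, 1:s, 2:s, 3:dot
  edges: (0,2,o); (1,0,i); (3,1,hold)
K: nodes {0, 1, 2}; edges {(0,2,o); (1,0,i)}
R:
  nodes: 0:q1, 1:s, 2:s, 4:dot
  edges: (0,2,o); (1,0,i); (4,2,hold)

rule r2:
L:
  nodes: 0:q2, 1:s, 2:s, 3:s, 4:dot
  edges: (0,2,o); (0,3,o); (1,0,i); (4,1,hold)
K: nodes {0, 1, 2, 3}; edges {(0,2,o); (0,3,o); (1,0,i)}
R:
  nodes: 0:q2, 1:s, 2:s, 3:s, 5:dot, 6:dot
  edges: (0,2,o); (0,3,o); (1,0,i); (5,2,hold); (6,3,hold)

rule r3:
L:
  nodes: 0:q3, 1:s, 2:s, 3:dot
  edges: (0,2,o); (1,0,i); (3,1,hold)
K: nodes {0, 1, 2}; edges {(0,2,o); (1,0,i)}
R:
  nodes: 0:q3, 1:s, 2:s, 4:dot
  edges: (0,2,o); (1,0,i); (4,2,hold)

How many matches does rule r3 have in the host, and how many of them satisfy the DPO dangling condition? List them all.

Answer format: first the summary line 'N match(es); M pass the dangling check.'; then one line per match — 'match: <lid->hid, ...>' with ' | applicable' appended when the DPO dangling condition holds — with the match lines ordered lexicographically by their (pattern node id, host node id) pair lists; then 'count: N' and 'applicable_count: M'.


1 match(es); 1 pass the dangling check.
match: 0->16, 1->8, 2->3, 3->19 | applicable
count: 1
applicable_count: 1
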